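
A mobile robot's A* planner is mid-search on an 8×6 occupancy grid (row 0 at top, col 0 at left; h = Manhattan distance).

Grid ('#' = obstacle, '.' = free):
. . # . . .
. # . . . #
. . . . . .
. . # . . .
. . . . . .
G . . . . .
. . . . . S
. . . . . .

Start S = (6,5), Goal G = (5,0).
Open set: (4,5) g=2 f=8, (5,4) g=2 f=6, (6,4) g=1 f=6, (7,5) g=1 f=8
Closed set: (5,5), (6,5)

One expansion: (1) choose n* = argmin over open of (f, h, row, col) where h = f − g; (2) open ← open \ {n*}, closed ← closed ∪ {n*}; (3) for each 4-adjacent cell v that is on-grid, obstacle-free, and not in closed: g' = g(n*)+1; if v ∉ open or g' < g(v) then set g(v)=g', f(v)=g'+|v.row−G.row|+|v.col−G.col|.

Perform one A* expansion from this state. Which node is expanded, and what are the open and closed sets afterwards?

expanded=(5,4); open=[(4,4) g=3 f=8, (4,5) g=2 f=8, (5,3) g=3 f=6, (6,4) g=1 f=6, (7,5) g=1 f=8]; closed=[(5,4), (5,5), (6,5)]

step 1: expand (5,4) (f=6, h=4) → closed; open now [(4,4) g=3 f=8, (4,5) g=2 f=8, (5,3) g=3 f=6, (6,4) g=1 f=6, (7,5) g=1 f=8]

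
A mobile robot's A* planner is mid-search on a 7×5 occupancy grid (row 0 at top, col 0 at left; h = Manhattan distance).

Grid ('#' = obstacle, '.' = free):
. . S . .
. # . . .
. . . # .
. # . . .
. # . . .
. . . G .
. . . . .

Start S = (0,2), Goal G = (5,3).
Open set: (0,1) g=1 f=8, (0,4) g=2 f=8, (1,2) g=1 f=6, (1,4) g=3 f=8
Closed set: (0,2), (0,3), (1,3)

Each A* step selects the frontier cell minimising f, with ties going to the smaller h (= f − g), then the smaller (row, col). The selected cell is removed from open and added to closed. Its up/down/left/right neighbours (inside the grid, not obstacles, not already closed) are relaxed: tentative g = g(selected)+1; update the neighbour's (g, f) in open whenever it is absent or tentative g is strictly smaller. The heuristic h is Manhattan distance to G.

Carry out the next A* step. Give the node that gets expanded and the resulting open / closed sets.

expanded=(1,2); open=[(0,1) g=1 f=8, (0,4) g=2 f=8, (1,4) g=3 f=8, (2,2) g=2 f=6]; closed=[(0,2), (0,3), (1,2), (1,3)]

step 1: expand (1,2) (f=6, h=5) → closed; open now [(0,1) g=1 f=8, (0,4) g=2 f=8, (1,4) g=3 f=8, (2,2) g=2 f=6]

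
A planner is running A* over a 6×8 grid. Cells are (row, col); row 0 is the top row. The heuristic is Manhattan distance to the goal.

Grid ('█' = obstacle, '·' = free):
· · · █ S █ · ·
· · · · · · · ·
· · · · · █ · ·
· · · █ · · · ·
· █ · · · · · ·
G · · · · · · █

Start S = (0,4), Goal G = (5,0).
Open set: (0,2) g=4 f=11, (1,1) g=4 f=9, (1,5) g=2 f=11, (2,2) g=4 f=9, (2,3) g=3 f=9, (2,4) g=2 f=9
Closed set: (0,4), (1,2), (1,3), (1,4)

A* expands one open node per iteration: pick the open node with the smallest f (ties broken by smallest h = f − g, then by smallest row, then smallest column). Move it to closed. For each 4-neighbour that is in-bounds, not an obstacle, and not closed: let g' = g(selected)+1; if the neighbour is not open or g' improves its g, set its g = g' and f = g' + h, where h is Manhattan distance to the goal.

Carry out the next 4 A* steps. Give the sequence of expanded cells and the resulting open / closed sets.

step 1: expand (1,1) (f=9, h=5) → closed; open now [(0,1) g=5 f=11, (0,2) g=4 f=11, (1,0) g=5 f=9, (1,5) g=2 f=11, (2,1) g=5 f=9, (2,2) g=4 f=9, (2,3) g=3 f=9, (2,4) g=2 f=9]
step 2: expand (1,0) (f=9, h=4) → closed; open now [(0,0) g=6 f=11, (0,1) g=5 f=11, (0,2) g=4 f=11, (1,5) g=2 f=11, (2,0) g=6 f=9, (2,1) g=5 f=9, (2,2) g=4 f=9, (2,3) g=3 f=9, (2,4) g=2 f=9]
step 3: expand (2,0) (f=9, h=3) → closed; open now [(0,0) g=6 f=11, (0,1) g=5 f=11, (0,2) g=4 f=11, (1,5) g=2 f=11, (2,1) g=5 f=9, (2,2) g=4 f=9, (2,3) g=3 f=9, (2,4) g=2 f=9, (3,0) g=7 f=9]
step 4: expand (3,0) (f=9, h=2) → closed; open now [(0,0) g=6 f=11, (0,1) g=5 f=11, (0,2) g=4 f=11, (1,5) g=2 f=11, (2,1) g=5 f=9, (2,2) g=4 f=9, (2,3) g=3 f=9, (2,4) g=2 f=9, (3,1) g=8 f=11, (4,0) g=8 f=9]

order=[(1,1) → (1,0) → (2,0) → (3,0)]; open=[(0,0) g=6 f=11, (0,1) g=5 f=11, (0,2) g=4 f=11, (1,5) g=2 f=11, (2,1) g=5 f=9, (2,2) g=4 f=9, (2,3) g=3 f=9, (2,4) g=2 f=9, (3,1) g=8 f=11, (4,0) g=8 f=9]; closed=[(0,4), (1,0), (1,1), (1,2), (1,3), (1,4), (2,0), (3,0)]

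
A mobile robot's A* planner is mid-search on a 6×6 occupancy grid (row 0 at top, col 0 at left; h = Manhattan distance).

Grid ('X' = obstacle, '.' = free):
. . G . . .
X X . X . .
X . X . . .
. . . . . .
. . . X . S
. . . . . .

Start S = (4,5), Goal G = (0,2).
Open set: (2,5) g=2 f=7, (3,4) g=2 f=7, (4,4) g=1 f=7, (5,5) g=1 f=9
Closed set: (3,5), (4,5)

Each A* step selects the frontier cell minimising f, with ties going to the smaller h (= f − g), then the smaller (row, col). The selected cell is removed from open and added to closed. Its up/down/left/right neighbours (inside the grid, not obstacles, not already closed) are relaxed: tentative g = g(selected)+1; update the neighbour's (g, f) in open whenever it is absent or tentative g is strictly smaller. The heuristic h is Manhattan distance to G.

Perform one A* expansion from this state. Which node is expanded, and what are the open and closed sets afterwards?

step 1: expand (2,5) (f=7, h=5) → closed; open now [(1,5) g=3 f=7, (2,4) g=3 f=7, (3,4) g=2 f=7, (4,4) g=1 f=7, (5,5) g=1 f=9]

expanded=(2,5); open=[(1,5) g=3 f=7, (2,4) g=3 f=7, (3,4) g=2 f=7, (4,4) g=1 f=7, (5,5) g=1 f=9]; closed=[(2,5), (3,5), (4,5)]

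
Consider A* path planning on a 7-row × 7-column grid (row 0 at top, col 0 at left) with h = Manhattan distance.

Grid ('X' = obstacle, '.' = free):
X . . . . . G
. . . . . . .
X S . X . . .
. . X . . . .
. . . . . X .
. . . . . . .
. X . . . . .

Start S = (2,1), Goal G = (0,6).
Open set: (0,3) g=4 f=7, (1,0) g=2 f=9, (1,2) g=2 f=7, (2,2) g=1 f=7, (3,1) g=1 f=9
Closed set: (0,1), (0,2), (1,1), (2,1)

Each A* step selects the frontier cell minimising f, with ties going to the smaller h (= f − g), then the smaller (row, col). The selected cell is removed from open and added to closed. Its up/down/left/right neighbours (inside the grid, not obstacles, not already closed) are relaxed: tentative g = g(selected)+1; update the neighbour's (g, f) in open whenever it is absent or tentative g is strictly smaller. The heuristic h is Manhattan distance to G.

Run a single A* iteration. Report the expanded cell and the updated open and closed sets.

expanded=(0,3); open=[(0,4) g=5 f=7, (1,0) g=2 f=9, (1,2) g=2 f=7, (1,3) g=5 f=9, (2,2) g=1 f=7, (3,1) g=1 f=9]; closed=[(0,1), (0,2), (0,3), (1,1), (2,1)]

step 1: expand (0,3) (f=7, h=3) → closed; open now [(0,4) g=5 f=7, (1,0) g=2 f=9, (1,2) g=2 f=7, (1,3) g=5 f=9, (2,2) g=1 f=7, (3,1) g=1 f=9]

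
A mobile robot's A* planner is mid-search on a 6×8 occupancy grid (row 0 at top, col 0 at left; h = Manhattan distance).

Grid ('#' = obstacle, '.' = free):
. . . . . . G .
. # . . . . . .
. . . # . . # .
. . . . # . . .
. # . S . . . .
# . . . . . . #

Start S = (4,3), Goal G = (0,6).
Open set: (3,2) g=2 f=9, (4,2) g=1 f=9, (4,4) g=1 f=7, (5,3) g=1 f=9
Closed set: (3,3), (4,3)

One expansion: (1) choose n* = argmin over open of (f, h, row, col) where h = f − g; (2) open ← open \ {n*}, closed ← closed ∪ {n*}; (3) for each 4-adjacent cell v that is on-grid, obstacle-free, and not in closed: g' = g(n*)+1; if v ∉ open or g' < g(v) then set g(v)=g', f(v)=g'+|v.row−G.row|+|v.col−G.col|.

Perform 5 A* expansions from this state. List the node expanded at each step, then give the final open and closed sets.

step 1: expand (4,4) (f=7, h=6) → closed; open now [(3,2) g=2 f=9, (4,2) g=1 f=9, (4,5) g=2 f=7, (5,3) g=1 f=9, (5,4) g=2 f=9]
step 2: expand (4,5) (f=7, h=5) → closed; open now [(3,2) g=2 f=9, (3,5) g=3 f=7, (4,2) g=1 f=9, (4,6) g=3 f=7, (5,3) g=1 f=9, (5,4) g=2 f=9, (5,5) g=3 f=9]
step 3: expand (3,5) (f=7, h=4) → closed; open now [(2,5) g=4 f=7, (3,2) g=2 f=9, (3,6) g=4 f=7, (4,2) g=1 f=9, (4,6) g=3 f=7, (5,3) g=1 f=9, (5,4) g=2 f=9, (5,5) g=3 f=9]
step 4: expand (2,5) (f=7, h=3) → closed; open now [(1,5) g=5 f=7, (2,4) g=5 f=9, (3,2) g=2 f=9, (3,6) g=4 f=7, (4,2) g=1 f=9, (4,6) g=3 f=7, (5,3) g=1 f=9, (5,4) g=2 f=9, (5,5) g=3 f=9]
step 5: expand (1,5) (f=7, h=2) → closed; open now [(0,5) g=6 f=7, (1,4) g=6 f=9, (1,6) g=6 f=7, (2,4) g=5 f=9, (3,2) g=2 f=9, (3,6) g=4 f=7, (4,2) g=1 f=9, (4,6) g=3 f=7, (5,3) g=1 f=9, (5,4) g=2 f=9, (5,5) g=3 f=9]

order=[(4,4) → (4,5) → (3,5) → (2,5) → (1,5)]; open=[(0,5) g=6 f=7, (1,4) g=6 f=9, (1,6) g=6 f=7, (2,4) g=5 f=9, (3,2) g=2 f=9, (3,6) g=4 f=7, (4,2) g=1 f=9, (4,6) g=3 f=7, (5,3) g=1 f=9, (5,4) g=2 f=9, (5,5) g=3 f=9]; closed=[(1,5), (2,5), (3,3), (3,5), (4,3), (4,4), (4,5)]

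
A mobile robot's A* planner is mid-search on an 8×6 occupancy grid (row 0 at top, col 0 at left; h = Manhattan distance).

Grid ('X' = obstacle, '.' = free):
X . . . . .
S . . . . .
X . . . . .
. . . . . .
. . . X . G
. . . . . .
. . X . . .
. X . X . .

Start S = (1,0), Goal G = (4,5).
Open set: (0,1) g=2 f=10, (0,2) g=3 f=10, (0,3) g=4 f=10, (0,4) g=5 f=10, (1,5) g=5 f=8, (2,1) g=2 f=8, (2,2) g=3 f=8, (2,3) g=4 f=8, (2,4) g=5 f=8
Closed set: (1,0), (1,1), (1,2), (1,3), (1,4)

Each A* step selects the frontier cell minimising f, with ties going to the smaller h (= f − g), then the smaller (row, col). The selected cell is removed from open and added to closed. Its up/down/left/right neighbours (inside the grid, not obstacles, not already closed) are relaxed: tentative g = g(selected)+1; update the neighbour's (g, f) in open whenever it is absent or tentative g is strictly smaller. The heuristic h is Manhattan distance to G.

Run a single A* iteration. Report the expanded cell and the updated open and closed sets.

expanded=(1,5); open=[(0,1) g=2 f=10, (0,2) g=3 f=10, (0,3) g=4 f=10, (0,4) g=5 f=10, (0,5) g=6 f=10, (2,1) g=2 f=8, (2,2) g=3 f=8, (2,3) g=4 f=8, (2,4) g=5 f=8, (2,5) g=6 f=8]; closed=[(1,0), (1,1), (1,2), (1,3), (1,4), (1,5)]

step 1: expand (1,5) (f=8, h=3) → closed; open now [(0,1) g=2 f=10, (0,2) g=3 f=10, (0,3) g=4 f=10, (0,4) g=5 f=10, (0,5) g=6 f=10, (2,1) g=2 f=8, (2,2) g=3 f=8, (2,3) g=4 f=8, (2,4) g=5 f=8, (2,5) g=6 f=8]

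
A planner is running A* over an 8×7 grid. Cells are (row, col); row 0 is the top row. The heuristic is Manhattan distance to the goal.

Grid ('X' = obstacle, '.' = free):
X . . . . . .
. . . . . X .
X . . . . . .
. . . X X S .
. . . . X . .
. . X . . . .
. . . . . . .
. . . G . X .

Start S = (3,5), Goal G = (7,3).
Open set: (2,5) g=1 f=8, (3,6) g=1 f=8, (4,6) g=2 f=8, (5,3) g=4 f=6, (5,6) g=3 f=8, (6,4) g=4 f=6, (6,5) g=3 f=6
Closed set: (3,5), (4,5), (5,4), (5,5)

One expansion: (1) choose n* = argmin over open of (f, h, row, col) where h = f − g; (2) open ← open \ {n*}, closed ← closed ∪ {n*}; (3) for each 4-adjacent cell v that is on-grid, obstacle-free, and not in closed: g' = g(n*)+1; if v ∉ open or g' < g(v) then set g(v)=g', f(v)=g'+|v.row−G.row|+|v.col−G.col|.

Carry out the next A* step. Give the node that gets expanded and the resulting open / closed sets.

step 1: expand (5,3) (f=6, h=2) → closed; open now [(2,5) g=1 f=8, (3,6) g=1 f=8, (4,3) g=5 f=8, (4,6) g=2 f=8, (5,6) g=3 f=8, (6,3) g=5 f=6, (6,4) g=4 f=6, (6,5) g=3 f=6]

expanded=(5,3); open=[(2,5) g=1 f=8, (3,6) g=1 f=8, (4,3) g=5 f=8, (4,6) g=2 f=8, (5,6) g=3 f=8, (6,3) g=5 f=6, (6,4) g=4 f=6, (6,5) g=3 f=6]; closed=[(3,5), (4,5), (5,3), (5,4), (5,5)]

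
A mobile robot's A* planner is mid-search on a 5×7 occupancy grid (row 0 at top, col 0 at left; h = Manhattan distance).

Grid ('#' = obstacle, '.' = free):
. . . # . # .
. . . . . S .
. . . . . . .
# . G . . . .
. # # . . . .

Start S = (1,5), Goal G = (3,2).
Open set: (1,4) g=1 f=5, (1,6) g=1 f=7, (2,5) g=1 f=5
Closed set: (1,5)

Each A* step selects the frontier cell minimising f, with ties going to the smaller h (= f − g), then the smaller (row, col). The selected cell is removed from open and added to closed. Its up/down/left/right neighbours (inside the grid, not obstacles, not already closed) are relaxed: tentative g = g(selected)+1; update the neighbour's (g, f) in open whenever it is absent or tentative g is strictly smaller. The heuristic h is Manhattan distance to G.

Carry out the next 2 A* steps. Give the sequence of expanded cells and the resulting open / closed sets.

step 1: expand (1,4) (f=5, h=4) → closed; open now [(0,4) g=2 f=7, (1,3) g=2 f=5, (1,6) g=1 f=7, (2,4) g=2 f=5, (2,5) g=1 f=5]
step 2: expand (1,3) (f=5, h=3) → closed; open now [(0,4) g=2 f=7, (1,2) g=3 f=5, (1,6) g=1 f=7, (2,3) g=3 f=5, (2,4) g=2 f=5, (2,5) g=1 f=5]

order=[(1,4) → (1,3)]; open=[(0,4) g=2 f=7, (1,2) g=3 f=5, (1,6) g=1 f=7, (2,3) g=3 f=5, (2,4) g=2 f=5, (2,5) g=1 f=5]; closed=[(1,3), (1,4), (1,5)]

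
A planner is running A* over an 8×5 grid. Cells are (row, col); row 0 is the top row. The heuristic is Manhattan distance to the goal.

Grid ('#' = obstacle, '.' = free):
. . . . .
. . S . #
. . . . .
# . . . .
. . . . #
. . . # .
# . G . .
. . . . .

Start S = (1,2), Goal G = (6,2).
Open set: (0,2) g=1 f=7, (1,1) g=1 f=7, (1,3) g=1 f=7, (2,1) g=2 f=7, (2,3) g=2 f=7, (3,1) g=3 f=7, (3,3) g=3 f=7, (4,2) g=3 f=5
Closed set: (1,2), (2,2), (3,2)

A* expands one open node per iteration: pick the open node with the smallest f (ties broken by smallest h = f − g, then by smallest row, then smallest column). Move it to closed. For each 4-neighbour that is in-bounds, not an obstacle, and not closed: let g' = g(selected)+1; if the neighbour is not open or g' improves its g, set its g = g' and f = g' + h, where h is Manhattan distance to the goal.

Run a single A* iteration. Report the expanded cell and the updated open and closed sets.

expanded=(4,2); open=[(0,2) g=1 f=7, (1,1) g=1 f=7, (1,3) g=1 f=7, (2,1) g=2 f=7, (2,3) g=2 f=7, (3,1) g=3 f=7, (3,3) g=3 f=7, (4,1) g=4 f=7, (4,3) g=4 f=7, (5,2) g=4 f=5]; closed=[(1,2), (2,2), (3,2), (4,2)]

step 1: expand (4,2) (f=5, h=2) → closed; open now [(0,2) g=1 f=7, (1,1) g=1 f=7, (1,3) g=1 f=7, (2,1) g=2 f=7, (2,3) g=2 f=7, (3,1) g=3 f=7, (3,3) g=3 f=7, (4,1) g=4 f=7, (4,3) g=4 f=7, (5,2) g=4 f=5]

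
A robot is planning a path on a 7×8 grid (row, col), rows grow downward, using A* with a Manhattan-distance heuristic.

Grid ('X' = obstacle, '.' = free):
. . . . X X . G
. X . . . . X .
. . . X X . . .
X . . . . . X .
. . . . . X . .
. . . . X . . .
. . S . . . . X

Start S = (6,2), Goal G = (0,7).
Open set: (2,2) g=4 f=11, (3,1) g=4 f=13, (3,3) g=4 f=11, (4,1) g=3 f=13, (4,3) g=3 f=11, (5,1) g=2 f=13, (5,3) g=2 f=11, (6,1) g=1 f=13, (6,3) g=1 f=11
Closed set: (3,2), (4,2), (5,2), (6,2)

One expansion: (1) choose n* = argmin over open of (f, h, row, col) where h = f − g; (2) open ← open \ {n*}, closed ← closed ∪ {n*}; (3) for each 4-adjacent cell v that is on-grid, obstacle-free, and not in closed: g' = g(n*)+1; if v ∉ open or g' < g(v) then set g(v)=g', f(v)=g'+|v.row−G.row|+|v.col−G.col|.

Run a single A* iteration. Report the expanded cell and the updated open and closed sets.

step 1: expand (2,2) (f=11, h=7) → closed; open now [(1,2) g=5 f=11, (2,1) g=5 f=13, (3,1) g=4 f=13, (3,3) g=4 f=11, (4,1) g=3 f=13, (4,3) g=3 f=11, (5,1) g=2 f=13, (5,3) g=2 f=11, (6,1) g=1 f=13, (6,3) g=1 f=11]

expanded=(2,2); open=[(1,2) g=5 f=11, (2,1) g=5 f=13, (3,1) g=4 f=13, (3,3) g=4 f=11, (4,1) g=3 f=13, (4,3) g=3 f=11, (5,1) g=2 f=13, (5,3) g=2 f=11, (6,1) g=1 f=13, (6,3) g=1 f=11]; closed=[(2,2), (3,2), (4,2), (5,2), (6,2)]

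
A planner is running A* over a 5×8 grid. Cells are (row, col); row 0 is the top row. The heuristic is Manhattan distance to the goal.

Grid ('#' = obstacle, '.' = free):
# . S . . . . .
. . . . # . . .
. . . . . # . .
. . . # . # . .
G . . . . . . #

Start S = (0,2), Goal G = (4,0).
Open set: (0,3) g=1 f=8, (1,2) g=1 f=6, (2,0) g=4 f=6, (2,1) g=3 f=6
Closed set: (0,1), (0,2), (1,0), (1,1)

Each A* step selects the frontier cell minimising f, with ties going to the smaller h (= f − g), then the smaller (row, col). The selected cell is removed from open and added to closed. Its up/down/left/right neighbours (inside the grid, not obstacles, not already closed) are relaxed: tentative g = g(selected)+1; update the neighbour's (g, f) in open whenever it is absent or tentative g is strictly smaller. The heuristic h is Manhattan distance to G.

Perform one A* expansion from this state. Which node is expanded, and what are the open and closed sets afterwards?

expanded=(2,0); open=[(0,3) g=1 f=8, (1,2) g=1 f=6, (2,1) g=3 f=6, (3,0) g=5 f=6]; closed=[(0,1), (0,2), (1,0), (1,1), (2,0)]

step 1: expand (2,0) (f=6, h=2) → closed; open now [(0,3) g=1 f=8, (1,2) g=1 f=6, (2,1) g=3 f=6, (3,0) g=5 f=6]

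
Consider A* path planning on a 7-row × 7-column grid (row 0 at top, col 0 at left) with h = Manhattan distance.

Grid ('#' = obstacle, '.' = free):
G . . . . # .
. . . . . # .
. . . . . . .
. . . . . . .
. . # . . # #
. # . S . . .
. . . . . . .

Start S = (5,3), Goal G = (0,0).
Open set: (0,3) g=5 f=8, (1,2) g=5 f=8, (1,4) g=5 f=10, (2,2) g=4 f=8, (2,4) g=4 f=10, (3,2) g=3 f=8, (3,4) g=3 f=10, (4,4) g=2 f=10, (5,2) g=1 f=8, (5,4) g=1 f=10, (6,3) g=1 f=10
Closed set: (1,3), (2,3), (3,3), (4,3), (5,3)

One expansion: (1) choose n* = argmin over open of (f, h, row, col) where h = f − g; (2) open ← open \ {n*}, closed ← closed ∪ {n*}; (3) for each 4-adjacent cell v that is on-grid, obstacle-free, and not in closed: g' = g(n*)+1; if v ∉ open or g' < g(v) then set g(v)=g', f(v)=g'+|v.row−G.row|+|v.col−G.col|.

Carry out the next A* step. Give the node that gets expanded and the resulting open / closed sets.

step 1: expand (0,3) (f=8, h=3) → closed; open now [(0,2) g=6 f=8, (0,4) g=6 f=10, (1,2) g=5 f=8, (1,4) g=5 f=10, (2,2) g=4 f=8, (2,4) g=4 f=10, (3,2) g=3 f=8, (3,4) g=3 f=10, (4,4) g=2 f=10, (5,2) g=1 f=8, (5,4) g=1 f=10, (6,3) g=1 f=10]

expanded=(0,3); open=[(0,2) g=6 f=8, (0,4) g=6 f=10, (1,2) g=5 f=8, (1,4) g=5 f=10, (2,2) g=4 f=8, (2,4) g=4 f=10, (3,2) g=3 f=8, (3,4) g=3 f=10, (4,4) g=2 f=10, (5,2) g=1 f=8, (5,4) g=1 f=10, (6,3) g=1 f=10]; closed=[(0,3), (1,3), (2,3), (3,3), (4,3), (5,3)]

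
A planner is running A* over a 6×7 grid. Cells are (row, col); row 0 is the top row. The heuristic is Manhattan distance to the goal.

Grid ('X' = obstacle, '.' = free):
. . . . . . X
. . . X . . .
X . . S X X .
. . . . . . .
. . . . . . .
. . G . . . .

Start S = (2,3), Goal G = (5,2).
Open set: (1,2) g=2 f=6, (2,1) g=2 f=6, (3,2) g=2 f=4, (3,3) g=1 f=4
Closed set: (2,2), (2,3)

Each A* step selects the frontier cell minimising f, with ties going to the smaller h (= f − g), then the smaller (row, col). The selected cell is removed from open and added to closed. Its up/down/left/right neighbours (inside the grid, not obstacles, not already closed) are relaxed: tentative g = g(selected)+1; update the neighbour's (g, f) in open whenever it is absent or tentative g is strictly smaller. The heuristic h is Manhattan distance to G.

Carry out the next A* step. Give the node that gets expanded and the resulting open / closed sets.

expanded=(3,2); open=[(1,2) g=2 f=6, (2,1) g=2 f=6, (3,1) g=3 f=6, (3,3) g=1 f=4, (4,2) g=3 f=4]; closed=[(2,2), (2,3), (3,2)]

step 1: expand (3,2) (f=4, h=2) → closed; open now [(1,2) g=2 f=6, (2,1) g=2 f=6, (3,1) g=3 f=6, (3,3) g=1 f=4, (4,2) g=3 f=4]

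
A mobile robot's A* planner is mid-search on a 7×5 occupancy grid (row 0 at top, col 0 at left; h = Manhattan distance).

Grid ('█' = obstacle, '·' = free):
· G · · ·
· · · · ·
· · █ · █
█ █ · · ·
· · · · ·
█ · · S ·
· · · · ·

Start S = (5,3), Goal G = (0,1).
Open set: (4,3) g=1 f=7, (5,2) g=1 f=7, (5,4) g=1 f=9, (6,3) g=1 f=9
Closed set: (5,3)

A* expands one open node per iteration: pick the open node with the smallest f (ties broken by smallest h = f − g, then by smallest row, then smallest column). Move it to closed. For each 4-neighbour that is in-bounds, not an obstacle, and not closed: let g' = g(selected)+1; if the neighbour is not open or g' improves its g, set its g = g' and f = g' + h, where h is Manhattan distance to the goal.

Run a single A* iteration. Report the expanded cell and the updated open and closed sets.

step 1: expand (4,3) (f=7, h=6) → closed; open now [(3,3) g=2 f=7, (4,2) g=2 f=7, (4,4) g=2 f=9, (5,2) g=1 f=7, (5,4) g=1 f=9, (6,3) g=1 f=9]

expanded=(4,3); open=[(3,3) g=2 f=7, (4,2) g=2 f=7, (4,4) g=2 f=9, (5,2) g=1 f=7, (5,4) g=1 f=9, (6,3) g=1 f=9]; closed=[(4,3), (5,3)]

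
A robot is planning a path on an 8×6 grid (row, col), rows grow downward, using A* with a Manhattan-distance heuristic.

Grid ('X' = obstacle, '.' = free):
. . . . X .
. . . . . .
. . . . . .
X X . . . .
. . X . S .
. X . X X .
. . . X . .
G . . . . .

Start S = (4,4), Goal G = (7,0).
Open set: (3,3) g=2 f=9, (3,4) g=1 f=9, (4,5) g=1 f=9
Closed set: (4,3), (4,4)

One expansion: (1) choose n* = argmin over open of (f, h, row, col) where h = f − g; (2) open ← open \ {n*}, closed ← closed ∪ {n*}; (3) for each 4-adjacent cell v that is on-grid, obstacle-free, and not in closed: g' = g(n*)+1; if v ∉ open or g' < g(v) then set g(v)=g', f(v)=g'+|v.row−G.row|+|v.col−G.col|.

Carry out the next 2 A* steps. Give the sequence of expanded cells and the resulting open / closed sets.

step 1: expand (3,3) (f=9, h=7) → closed; open now [(2,3) g=3 f=11, (3,2) g=3 f=9, (3,4) g=1 f=9, (4,5) g=1 f=9]
step 2: expand (3,2) (f=9, h=6) → closed; open now [(2,2) g=4 f=11, (2,3) g=3 f=11, (3,4) g=1 f=9, (4,5) g=1 f=9]

order=[(3,3) → (3,2)]; open=[(2,2) g=4 f=11, (2,3) g=3 f=11, (3,4) g=1 f=9, (4,5) g=1 f=9]; closed=[(3,2), (3,3), (4,3), (4,4)]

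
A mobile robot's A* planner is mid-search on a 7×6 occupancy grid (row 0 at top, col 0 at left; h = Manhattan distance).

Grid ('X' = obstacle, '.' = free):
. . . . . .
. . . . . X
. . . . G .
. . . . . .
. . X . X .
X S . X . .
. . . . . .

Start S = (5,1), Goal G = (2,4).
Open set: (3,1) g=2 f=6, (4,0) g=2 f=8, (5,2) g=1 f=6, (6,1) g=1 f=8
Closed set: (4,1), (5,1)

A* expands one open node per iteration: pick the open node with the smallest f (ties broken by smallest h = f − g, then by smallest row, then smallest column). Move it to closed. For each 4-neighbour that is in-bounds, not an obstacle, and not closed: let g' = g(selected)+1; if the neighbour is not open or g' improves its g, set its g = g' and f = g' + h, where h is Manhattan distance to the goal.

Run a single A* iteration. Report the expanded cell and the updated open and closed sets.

step 1: expand (3,1) (f=6, h=4) → closed; open now [(2,1) g=3 f=6, (3,0) g=3 f=8, (3,2) g=3 f=6, (4,0) g=2 f=8, (5,2) g=1 f=6, (6,1) g=1 f=8]

expanded=(3,1); open=[(2,1) g=3 f=6, (3,0) g=3 f=8, (3,2) g=3 f=6, (4,0) g=2 f=8, (5,2) g=1 f=6, (6,1) g=1 f=8]; closed=[(3,1), (4,1), (5,1)]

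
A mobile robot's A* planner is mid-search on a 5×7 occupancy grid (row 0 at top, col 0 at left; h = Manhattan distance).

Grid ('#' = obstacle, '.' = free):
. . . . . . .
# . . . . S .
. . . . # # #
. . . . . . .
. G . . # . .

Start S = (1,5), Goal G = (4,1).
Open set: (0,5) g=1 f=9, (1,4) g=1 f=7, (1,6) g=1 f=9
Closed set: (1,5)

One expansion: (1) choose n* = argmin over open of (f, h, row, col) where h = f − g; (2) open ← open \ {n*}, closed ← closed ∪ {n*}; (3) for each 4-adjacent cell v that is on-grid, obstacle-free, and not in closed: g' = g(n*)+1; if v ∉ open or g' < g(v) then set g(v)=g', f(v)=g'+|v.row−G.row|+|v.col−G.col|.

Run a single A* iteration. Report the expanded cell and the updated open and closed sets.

step 1: expand (1,4) (f=7, h=6) → closed; open now [(0,4) g=2 f=9, (0,5) g=1 f=9, (1,3) g=2 f=7, (1,6) g=1 f=9]

expanded=(1,4); open=[(0,4) g=2 f=9, (0,5) g=1 f=9, (1,3) g=2 f=7, (1,6) g=1 f=9]; closed=[(1,4), (1,5)]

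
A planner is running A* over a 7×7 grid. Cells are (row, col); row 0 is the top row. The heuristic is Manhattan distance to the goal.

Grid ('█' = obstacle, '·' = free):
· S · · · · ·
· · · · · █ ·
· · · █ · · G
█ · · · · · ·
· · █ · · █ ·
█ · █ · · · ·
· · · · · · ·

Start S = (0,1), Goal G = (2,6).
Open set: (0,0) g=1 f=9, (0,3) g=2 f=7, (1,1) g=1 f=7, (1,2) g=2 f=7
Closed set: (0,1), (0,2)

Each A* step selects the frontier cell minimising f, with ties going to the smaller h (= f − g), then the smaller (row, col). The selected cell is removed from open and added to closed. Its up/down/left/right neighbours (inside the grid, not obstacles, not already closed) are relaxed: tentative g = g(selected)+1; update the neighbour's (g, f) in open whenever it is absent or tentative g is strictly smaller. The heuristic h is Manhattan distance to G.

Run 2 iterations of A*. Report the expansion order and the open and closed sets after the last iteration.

step 1: expand (0,3) (f=7, h=5) → closed; open now [(0,0) g=1 f=9, (0,4) g=3 f=7, (1,1) g=1 f=7, (1,2) g=2 f=7, (1,3) g=3 f=7]
step 2: expand (0,4) (f=7, h=4) → closed; open now [(0,0) g=1 f=9, (0,5) g=4 f=7, (1,1) g=1 f=7, (1,2) g=2 f=7, (1,3) g=3 f=7, (1,4) g=4 f=7]

order=[(0,3) → (0,4)]; open=[(0,0) g=1 f=9, (0,5) g=4 f=7, (1,1) g=1 f=7, (1,2) g=2 f=7, (1,3) g=3 f=7, (1,4) g=4 f=7]; closed=[(0,1), (0,2), (0,3), (0,4)]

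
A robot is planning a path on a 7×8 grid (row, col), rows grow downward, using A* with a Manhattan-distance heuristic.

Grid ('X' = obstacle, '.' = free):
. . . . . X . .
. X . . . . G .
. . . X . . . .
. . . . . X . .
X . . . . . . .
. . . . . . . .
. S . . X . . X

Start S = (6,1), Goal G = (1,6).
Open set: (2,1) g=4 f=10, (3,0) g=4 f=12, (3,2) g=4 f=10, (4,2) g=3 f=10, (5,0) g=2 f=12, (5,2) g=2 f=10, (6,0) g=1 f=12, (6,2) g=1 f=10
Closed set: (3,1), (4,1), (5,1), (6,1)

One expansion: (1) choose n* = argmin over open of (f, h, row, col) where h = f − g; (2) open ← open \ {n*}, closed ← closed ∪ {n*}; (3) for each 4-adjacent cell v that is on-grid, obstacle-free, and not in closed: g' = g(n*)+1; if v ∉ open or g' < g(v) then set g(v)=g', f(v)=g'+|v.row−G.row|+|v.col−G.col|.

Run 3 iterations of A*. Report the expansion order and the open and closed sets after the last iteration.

step 1: expand (2,1) (f=10, h=6) → closed; open now [(2,0) g=5 f=12, (2,2) g=5 f=10, (3,0) g=4 f=12, (3,2) g=4 f=10, (4,2) g=3 f=10, (5,0) g=2 f=12, (5,2) g=2 f=10, (6,0) g=1 f=12, (6,2) g=1 f=10]
step 2: expand (2,2) (f=10, h=5) → closed; open now [(1,2) g=6 f=10, (2,0) g=5 f=12, (3,0) g=4 f=12, (3,2) g=4 f=10, (4,2) g=3 f=10, (5,0) g=2 f=12, (5,2) g=2 f=10, (6,0) g=1 f=12, (6,2) g=1 f=10]
step 3: expand (1,2) (f=10, h=4) → closed; open now [(0,2) g=7 f=12, (1,3) g=7 f=10, (2,0) g=5 f=12, (3,0) g=4 f=12, (3,2) g=4 f=10, (4,2) g=3 f=10, (5,0) g=2 f=12, (5,2) g=2 f=10, (6,0) g=1 f=12, (6,2) g=1 f=10]

order=[(2,1) → (2,2) → (1,2)]; open=[(0,2) g=7 f=12, (1,3) g=7 f=10, (2,0) g=5 f=12, (3,0) g=4 f=12, (3,2) g=4 f=10, (4,2) g=3 f=10, (5,0) g=2 f=12, (5,2) g=2 f=10, (6,0) g=1 f=12, (6,2) g=1 f=10]; closed=[(1,2), (2,1), (2,2), (3,1), (4,1), (5,1), (6,1)]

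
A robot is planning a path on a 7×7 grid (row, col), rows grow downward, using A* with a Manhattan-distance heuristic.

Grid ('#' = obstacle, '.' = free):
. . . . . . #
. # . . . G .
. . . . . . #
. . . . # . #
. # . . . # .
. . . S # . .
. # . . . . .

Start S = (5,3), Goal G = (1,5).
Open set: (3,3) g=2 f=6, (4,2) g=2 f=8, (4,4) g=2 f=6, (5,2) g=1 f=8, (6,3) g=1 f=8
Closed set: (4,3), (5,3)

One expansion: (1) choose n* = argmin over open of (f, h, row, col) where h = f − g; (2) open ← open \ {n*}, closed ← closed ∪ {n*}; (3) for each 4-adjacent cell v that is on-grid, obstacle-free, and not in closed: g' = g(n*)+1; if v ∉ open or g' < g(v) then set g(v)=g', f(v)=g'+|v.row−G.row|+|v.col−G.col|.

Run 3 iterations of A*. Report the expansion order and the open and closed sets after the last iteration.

step 1: expand (3,3) (f=6, h=4) → closed; open now [(2,3) g=3 f=6, (3,2) g=3 f=8, (4,2) g=2 f=8, (4,4) g=2 f=6, (5,2) g=1 f=8, (6,3) g=1 f=8]
step 2: expand (2,3) (f=6, h=3) → closed; open now [(1,3) g=4 f=6, (2,2) g=4 f=8, (2,4) g=4 f=6, (3,2) g=3 f=8, (4,2) g=2 f=8, (4,4) g=2 f=6, (5,2) g=1 f=8, (6,3) g=1 f=8]
step 3: expand (1,3) (f=6, h=2) → closed; open now [(0,3) g=5 f=8, (1,2) g=5 f=8, (1,4) g=5 f=6, (2,2) g=4 f=8, (2,4) g=4 f=6, (3,2) g=3 f=8, (4,2) g=2 f=8, (4,4) g=2 f=6, (5,2) g=1 f=8, (6,3) g=1 f=8]

order=[(3,3) → (2,3) → (1,3)]; open=[(0,3) g=5 f=8, (1,2) g=5 f=8, (1,4) g=5 f=6, (2,2) g=4 f=8, (2,4) g=4 f=6, (3,2) g=3 f=8, (4,2) g=2 f=8, (4,4) g=2 f=6, (5,2) g=1 f=8, (6,3) g=1 f=8]; closed=[(1,3), (2,3), (3,3), (4,3), (5,3)]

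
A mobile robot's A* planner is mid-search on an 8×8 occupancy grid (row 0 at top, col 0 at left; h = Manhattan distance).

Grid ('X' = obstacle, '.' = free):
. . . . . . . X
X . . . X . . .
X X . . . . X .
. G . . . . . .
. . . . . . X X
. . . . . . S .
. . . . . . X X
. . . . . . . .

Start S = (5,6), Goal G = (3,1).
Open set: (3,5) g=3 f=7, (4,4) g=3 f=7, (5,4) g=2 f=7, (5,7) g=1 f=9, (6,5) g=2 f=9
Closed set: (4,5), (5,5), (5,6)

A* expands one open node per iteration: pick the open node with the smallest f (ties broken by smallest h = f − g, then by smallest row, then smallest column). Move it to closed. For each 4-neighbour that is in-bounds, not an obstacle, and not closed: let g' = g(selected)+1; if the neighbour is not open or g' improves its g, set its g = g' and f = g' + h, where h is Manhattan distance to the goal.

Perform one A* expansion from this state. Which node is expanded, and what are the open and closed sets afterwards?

expanded=(3,5); open=[(2,5) g=4 f=9, (3,4) g=4 f=7, (3,6) g=4 f=9, (4,4) g=3 f=7, (5,4) g=2 f=7, (5,7) g=1 f=9, (6,5) g=2 f=9]; closed=[(3,5), (4,5), (5,5), (5,6)]

step 1: expand (3,5) (f=7, h=4) → closed; open now [(2,5) g=4 f=9, (3,4) g=4 f=7, (3,6) g=4 f=9, (4,4) g=3 f=7, (5,4) g=2 f=7, (5,7) g=1 f=9, (6,5) g=2 f=9]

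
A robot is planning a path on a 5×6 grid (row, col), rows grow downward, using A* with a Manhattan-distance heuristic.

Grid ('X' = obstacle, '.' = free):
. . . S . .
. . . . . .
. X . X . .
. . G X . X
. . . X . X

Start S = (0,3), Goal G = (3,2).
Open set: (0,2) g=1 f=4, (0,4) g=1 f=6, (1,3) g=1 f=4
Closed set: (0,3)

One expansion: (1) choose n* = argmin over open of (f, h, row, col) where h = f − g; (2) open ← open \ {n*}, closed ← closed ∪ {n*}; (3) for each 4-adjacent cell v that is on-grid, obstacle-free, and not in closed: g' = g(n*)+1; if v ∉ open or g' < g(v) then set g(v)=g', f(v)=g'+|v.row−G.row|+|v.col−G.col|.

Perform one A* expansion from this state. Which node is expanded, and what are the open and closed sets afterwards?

step 1: expand (0,2) (f=4, h=3) → closed; open now [(0,1) g=2 f=6, (0,4) g=1 f=6, (1,2) g=2 f=4, (1,3) g=1 f=4]

expanded=(0,2); open=[(0,1) g=2 f=6, (0,4) g=1 f=6, (1,2) g=2 f=4, (1,3) g=1 f=4]; closed=[(0,2), (0,3)]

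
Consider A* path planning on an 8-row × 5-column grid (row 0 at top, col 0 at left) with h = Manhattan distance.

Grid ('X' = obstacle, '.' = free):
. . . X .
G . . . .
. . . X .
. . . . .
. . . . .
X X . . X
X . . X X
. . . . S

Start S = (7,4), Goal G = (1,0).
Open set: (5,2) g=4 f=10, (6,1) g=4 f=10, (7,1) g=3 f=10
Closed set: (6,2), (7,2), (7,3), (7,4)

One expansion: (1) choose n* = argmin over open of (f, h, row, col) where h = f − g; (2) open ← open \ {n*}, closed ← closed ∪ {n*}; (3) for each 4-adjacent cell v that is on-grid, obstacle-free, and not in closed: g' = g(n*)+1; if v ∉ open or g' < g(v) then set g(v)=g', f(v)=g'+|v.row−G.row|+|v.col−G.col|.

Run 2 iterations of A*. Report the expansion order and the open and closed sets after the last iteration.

step 1: expand (5,2) (f=10, h=6) → closed; open now [(4,2) g=5 f=10, (5,3) g=5 f=12, (6,1) g=4 f=10, (7,1) g=3 f=10]
step 2: expand (4,2) (f=10, h=5) → closed; open now [(3,2) g=6 f=10, (4,1) g=6 f=10, (4,3) g=6 f=12, (5,3) g=5 f=12, (6,1) g=4 f=10, (7,1) g=3 f=10]

order=[(5,2) → (4,2)]; open=[(3,2) g=6 f=10, (4,1) g=6 f=10, (4,3) g=6 f=12, (5,3) g=5 f=12, (6,1) g=4 f=10, (7,1) g=3 f=10]; closed=[(4,2), (5,2), (6,2), (7,2), (7,3), (7,4)]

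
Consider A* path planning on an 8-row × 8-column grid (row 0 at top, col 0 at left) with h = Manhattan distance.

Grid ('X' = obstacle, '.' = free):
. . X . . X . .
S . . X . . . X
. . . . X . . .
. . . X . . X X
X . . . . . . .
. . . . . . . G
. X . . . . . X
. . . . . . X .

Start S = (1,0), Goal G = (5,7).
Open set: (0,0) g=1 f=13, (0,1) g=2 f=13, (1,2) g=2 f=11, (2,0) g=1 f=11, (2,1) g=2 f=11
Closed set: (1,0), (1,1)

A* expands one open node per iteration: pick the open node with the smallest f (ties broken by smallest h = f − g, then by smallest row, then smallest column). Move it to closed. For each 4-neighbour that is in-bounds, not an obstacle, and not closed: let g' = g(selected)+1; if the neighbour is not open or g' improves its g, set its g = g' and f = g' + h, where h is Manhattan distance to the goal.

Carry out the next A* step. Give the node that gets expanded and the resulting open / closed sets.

expanded=(1,2); open=[(0,0) g=1 f=13, (0,1) g=2 f=13, (2,0) g=1 f=11, (2,1) g=2 f=11, (2,2) g=3 f=11]; closed=[(1,0), (1,1), (1,2)]

step 1: expand (1,2) (f=11, h=9) → closed; open now [(0,0) g=1 f=13, (0,1) g=2 f=13, (2,0) g=1 f=11, (2,1) g=2 f=11, (2,2) g=3 f=11]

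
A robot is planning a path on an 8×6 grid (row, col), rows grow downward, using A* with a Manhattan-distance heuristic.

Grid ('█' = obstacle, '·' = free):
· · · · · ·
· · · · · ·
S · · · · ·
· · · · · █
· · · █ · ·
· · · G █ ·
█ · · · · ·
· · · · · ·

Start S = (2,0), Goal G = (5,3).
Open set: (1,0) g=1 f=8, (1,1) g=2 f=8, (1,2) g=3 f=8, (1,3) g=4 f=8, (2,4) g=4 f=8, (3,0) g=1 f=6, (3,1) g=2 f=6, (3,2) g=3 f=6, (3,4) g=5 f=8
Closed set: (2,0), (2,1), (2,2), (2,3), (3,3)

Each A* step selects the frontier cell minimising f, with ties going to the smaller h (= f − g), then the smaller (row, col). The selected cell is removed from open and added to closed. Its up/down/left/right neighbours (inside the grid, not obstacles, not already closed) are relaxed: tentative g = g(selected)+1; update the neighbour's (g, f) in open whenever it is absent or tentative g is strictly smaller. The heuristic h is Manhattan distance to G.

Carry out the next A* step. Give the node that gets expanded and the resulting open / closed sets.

step 1: expand (3,2) (f=6, h=3) → closed; open now [(1,0) g=1 f=8, (1,1) g=2 f=8, (1,2) g=3 f=8, (1,3) g=4 f=8, (2,4) g=4 f=8, (3,0) g=1 f=6, (3,1) g=2 f=6, (3,4) g=5 f=8, (4,2) g=4 f=6]

expanded=(3,2); open=[(1,0) g=1 f=8, (1,1) g=2 f=8, (1,2) g=3 f=8, (1,3) g=4 f=8, (2,4) g=4 f=8, (3,0) g=1 f=6, (3,1) g=2 f=6, (3,4) g=5 f=8, (4,2) g=4 f=6]; closed=[(2,0), (2,1), (2,2), (2,3), (3,2), (3,3)]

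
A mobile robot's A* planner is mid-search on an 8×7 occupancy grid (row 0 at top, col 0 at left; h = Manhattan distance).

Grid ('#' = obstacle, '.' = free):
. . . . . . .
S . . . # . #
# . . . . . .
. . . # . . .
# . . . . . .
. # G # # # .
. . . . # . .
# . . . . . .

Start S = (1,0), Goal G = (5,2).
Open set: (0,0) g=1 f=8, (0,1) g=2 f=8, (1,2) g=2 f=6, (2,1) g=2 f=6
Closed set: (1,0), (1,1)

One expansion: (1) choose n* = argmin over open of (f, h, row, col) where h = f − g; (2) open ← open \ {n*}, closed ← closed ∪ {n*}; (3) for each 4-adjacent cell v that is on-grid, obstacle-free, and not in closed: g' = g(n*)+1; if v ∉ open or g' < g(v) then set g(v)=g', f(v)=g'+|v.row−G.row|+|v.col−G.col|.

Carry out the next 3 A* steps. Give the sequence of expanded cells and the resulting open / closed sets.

order=[(1,2) → (2,2) → (3,2)]; open=[(0,0) g=1 f=8, (0,1) g=2 f=8, (0,2) g=3 f=8, (1,3) g=3 f=8, (2,1) g=2 f=6, (2,3) g=4 f=8, (3,1) g=5 f=8, (4,2) g=5 f=6]; closed=[(1,0), (1,1), (1,2), (2,2), (3,2)]

step 1: expand (1,2) (f=6, h=4) → closed; open now [(0,0) g=1 f=8, (0,1) g=2 f=8, (0,2) g=3 f=8, (1,3) g=3 f=8, (2,1) g=2 f=6, (2,2) g=3 f=6]
step 2: expand (2,2) (f=6, h=3) → closed; open now [(0,0) g=1 f=8, (0,1) g=2 f=8, (0,2) g=3 f=8, (1,3) g=3 f=8, (2,1) g=2 f=6, (2,3) g=4 f=8, (3,2) g=4 f=6]
step 3: expand (3,2) (f=6, h=2) → closed; open now [(0,0) g=1 f=8, (0,1) g=2 f=8, (0,2) g=3 f=8, (1,3) g=3 f=8, (2,1) g=2 f=6, (2,3) g=4 f=8, (3,1) g=5 f=8, (4,2) g=5 f=6]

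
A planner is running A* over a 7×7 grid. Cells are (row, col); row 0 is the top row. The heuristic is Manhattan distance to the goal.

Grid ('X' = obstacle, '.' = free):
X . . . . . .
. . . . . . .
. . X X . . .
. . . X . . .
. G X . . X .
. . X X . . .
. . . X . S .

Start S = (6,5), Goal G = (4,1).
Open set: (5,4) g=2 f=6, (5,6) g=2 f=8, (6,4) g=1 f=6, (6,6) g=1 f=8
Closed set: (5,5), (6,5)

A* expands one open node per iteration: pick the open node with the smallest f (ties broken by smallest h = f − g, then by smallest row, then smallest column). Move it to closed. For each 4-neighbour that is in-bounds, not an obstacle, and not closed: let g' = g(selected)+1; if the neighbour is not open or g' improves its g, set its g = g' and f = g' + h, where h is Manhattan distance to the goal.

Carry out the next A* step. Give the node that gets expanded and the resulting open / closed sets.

step 1: expand (5,4) (f=6, h=4) → closed; open now [(4,4) g=3 f=6, (5,6) g=2 f=8, (6,4) g=1 f=6, (6,6) g=1 f=8]

expanded=(5,4); open=[(4,4) g=3 f=6, (5,6) g=2 f=8, (6,4) g=1 f=6, (6,6) g=1 f=8]; closed=[(5,4), (5,5), (6,5)]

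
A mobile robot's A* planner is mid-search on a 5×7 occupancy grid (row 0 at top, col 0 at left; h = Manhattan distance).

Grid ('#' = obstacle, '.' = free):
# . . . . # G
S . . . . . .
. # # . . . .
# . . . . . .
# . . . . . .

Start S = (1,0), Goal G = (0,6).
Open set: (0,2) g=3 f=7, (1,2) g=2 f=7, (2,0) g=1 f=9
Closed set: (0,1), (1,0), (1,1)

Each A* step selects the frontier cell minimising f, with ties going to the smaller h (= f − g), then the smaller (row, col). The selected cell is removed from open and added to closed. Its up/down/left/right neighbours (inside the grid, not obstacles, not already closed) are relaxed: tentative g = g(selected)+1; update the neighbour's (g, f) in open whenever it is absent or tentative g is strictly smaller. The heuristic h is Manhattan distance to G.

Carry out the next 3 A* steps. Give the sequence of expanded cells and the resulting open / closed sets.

step 1: expand (0,2) (f=7, h=4) → closed; open now [(0,3) g=4 f=7, (1,2) g=2 f=7, (2,0) g=1 f=9]
step 2: expand (0,3) (f=7, h=3) → closed; open now [(0,4) g=5 f=7, (1,2) g=2 f=7, (1,3) g=5 f=9, (2,0) g=1 f=9]
step 3: expand (0,4) (f=7, h=2) → closed; open now [(1,2) g=2 f=7, (1,3) g=5 f=9, (1,4) g=6 f=9, (2,0) g=1 f=9]

order=[(0,2) → (0,3) → (0,4)]; open=[(1,2) g=2 f=7, (1,3) g=5 f=9, (1,4) g=6 f=9, (2,0) g=1 f=9]; closed=[(0,1), (0,2), (0,3), (0,4), (1,0), (1,1)]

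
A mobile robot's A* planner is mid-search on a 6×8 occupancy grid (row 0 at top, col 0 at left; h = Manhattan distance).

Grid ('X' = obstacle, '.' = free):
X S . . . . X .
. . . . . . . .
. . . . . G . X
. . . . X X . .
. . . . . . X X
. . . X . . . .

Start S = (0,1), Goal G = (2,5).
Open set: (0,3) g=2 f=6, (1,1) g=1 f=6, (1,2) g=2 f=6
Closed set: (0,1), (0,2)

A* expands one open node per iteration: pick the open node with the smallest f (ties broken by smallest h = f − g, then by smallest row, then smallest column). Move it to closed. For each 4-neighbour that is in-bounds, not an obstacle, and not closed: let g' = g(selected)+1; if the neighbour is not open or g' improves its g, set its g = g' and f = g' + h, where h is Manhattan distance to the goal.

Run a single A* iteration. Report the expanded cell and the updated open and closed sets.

step 1: expand (0,3) (f=6, h=4) → closed; open now [(0,4) g=3 f=6, (1,1) g=1 f=6, (1,2) g=2 f=6, (1,3) g=3 f=6]

expanded=(0,3); open=[(0,4) g=3 f=6, (1,1) g=1 f=6, (1,2) g=2 f=6, (1,3) g=3 f=6]; closed=[(0,1), (0,2), (0,3)]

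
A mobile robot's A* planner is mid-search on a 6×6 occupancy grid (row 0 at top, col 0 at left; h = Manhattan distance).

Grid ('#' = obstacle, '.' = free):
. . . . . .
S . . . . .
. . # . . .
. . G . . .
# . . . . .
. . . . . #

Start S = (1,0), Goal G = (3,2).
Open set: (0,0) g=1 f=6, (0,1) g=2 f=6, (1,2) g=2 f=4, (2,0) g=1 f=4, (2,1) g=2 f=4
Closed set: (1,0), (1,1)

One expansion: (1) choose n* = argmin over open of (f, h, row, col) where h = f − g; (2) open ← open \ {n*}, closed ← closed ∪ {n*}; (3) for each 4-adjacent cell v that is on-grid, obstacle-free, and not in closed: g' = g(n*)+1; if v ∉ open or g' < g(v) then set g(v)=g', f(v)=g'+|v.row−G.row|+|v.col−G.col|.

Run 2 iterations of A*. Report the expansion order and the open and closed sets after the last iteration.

order=[(1,2) → (2,1)]; open=[(0,0) g=1 f=6, (0,1) g=2 f=6, (0,2) g=3 f=6, (1,3) g=3 f=6, (2,0) g=1 f=4, (3,1) g=3 f=4]; closed=[(1,0), (1,1), (1,2), (2,1)]

step 1: expand (1,2) (f=4, h=2) → closed; open now [(0,0) g=1 f=6, (0,1) g=2 f=6, (0,2) g=3 f=6, (1,3) g=3 f=6, (2,0) g=1 f=4, (2,1) g=2 f=4]
step 2: expand (2,1) (f=4, h=2) → closed; open now [(0,0) g=1 f=6, (0,1) g=2 f=6, (0,2) g=3 f=6, (1,3) g=3 f=6, (2,0) g=1 f=4, (3,1) g=3 f=4]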